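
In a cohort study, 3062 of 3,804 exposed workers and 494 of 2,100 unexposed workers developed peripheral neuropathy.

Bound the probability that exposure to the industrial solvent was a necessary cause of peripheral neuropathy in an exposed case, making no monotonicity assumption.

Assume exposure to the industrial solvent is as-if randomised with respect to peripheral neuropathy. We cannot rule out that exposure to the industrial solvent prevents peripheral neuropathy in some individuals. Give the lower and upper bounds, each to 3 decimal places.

0.708 ≤ PN ≤ 0.950

p₁ = P(outcome | exposed) = 3062/3804 = 0.80494
p₀ = P(outcome | unexposed) = 494/2100 = 0.23524
Under exogeneity alone the bounds on PN are max{0,(p₁−p₀)/p₁} ≤ PN ≤ min{1,(1−p₀)/p₁}.
  lower = (p₁ − p₀)/p₁ = 0.5697 / 0.80494 ≈ 0.7078
  upper = min{1, (1 − p₀)/p₁} = 0.76476 / 0.80494 ≈ 0.9501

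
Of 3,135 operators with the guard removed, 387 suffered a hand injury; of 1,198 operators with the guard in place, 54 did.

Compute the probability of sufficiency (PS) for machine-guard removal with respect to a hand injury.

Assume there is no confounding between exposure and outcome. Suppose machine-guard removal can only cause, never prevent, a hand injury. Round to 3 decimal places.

p₁ = P(outcome | exposed) = 387/3135 = 0.12344
p₀ = P(outcome | unexposed) = 54/1198 = 0.045075
Under exogeneity and monotonicity, PS = (p₁ − p₀) / (1 − p₀).
PS = (0.12344 − 0.045075) / (1 − 0.045075) = 0.07837 / 0.95492 ≈ 0.0821

PS ≈ 0.082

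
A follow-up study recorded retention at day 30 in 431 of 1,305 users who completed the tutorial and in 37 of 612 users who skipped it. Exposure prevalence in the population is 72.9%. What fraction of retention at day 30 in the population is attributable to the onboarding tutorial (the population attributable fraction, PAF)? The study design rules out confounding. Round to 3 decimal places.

PAF ≈ 0.765

p₁ = P(outcome | exposed) = 431/1305 = 0.33027
p₀ = P(outcome | unexposed) = 37/612 = 0.060458
Overall risk P(Y=1) = π·p₁ + (1−π)·p₀ = 0.729×0.33027 + 0.271×0.060458 = 0.25715.
Under exogeneity, PAF = [P(Y=1) − p₀] / P(Y=1).
PAF = (0.25715 − 0.060458) / 0.25715 ≈ 0.7649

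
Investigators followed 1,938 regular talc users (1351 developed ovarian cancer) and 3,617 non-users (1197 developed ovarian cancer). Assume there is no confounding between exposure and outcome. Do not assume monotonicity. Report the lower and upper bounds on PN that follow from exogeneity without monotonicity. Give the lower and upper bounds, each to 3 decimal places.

p₁ = P(outcome | exposed) = 1351/1938 = 0.69711
p₀ = P(outcome | unexposed) = 1197/3617 = 0.33094
Under exogeneity alone the bounds on PN are max{0,(p₁−p₀)/p₁} ≤ PN ≤ min{1,(1−p₀)/p₁}.
  lower = (p₁ − p₀)/p₁ = 0.36617 / 0.69711 ≈ 0.5253
  upper = min{1, (1 − p₀)/p₁} = 0.66906 / 0.69711 ≈ 0.9598

0.525 ≤ PN ≤ 0.960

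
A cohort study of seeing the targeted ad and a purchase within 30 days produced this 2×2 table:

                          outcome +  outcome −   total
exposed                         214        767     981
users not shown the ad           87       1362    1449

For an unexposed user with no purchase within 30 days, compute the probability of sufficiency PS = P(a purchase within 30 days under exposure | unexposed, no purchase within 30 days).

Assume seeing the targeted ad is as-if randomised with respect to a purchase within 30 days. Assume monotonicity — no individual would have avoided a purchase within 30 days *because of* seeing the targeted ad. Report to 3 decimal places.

p₁ = P(outcome | exposed) = 214/981 = 0.21814
p₀ = P(outcome | unexposed) = 87/1449 = 0.060041
Under exogeneity and monotonicity, PS = (p₁ − p₀)/(1 − p₀).
PS = (0.21814 − 0.060041) / 0.93996 ≈ 0.1682

PS ≈ 0.168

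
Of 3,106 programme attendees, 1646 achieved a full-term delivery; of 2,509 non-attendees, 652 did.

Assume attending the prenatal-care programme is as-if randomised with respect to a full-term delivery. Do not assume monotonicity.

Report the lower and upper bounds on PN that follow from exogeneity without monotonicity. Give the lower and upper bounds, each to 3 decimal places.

0.510 ≤ PN ≤ 1.000

p₁ = P(outcome | exposed) = 1646/3106 = 0.52994
p₀ = P(outcome | unexposed) = 652/2509 = 0.25986
Under exogeneity alone the bounds on PN are max{0,(p₁−p₀)/p₁} ≤ PN ≤ min{1,(1−p₀)/p₁}.
  lower = (p₁ − p₀)/p₁ = 0.27008 / 0.52994 ≈ 0.5096
  upper = min{1, (1 − p₀)/p₁} = 0.74014 / 0.52994 ≈ 1.3966 → capped at 1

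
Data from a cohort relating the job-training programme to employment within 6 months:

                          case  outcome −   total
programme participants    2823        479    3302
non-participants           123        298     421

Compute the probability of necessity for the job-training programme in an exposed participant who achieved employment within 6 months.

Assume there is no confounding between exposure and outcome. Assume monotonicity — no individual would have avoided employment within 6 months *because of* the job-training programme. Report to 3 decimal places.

p₁ = P(outcome | exposed) = 2823/3302 = 0.85494
p₀ = P(outcome | unexposed) = 123/421 = 0.29216
Under exogeneity and monotonicity, PN = (p₁ − p₀)/p₁.
PN = (0.85494 − 0.29216) / 0.85494 ≈ 0.6583

PN ≈ 0.658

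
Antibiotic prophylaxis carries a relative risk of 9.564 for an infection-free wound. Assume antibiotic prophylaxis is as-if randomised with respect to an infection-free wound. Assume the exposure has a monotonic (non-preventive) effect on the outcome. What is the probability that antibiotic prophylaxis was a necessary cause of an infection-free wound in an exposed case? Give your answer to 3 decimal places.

PN ≈ 0.895

Under exogeneity and monotonicity, PN = (RR − 1) / RR = 1 − 1/RR.
PN = (9.564 − 1) / 9.564 = 8.564 / 9.564 ≈ 0.8954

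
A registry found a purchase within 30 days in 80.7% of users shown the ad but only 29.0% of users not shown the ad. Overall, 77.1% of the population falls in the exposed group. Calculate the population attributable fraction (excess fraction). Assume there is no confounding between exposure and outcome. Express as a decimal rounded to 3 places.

p₁ = 0.807, p₀ = 0.29.
Overall risk P(Y=1) = π·p₁ + (1−π)·p₀ = 0.771×0.807 + 0.229×0.29 = 0.68861.
Under exogeneity, PAF = [P(Y=1) − p₀] / P(Y=1).
PAF = (0.68861 − 0.29) / 0.68861 ≈ 0.5789

PAF ≈ 0.579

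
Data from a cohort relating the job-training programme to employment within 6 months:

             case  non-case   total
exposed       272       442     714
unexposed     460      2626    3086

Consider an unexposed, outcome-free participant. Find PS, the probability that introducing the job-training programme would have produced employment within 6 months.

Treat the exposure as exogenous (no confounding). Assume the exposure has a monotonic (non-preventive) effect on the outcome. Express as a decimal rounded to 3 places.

PS ≈ 0.273

p₁ = P(outcome | exposed) = 272/714 = 0.38095
p₀ = P(outcome | unexposed) = 460/3086 = 0.14906
Under exogeneity and monotonicity, PS = (p₁ − p₀) / (1 − p₀).
PS = (0.38095 − 0.14906) / (1 − 0.14906) = 0.23189 / 0.85094 ≈ 0.2725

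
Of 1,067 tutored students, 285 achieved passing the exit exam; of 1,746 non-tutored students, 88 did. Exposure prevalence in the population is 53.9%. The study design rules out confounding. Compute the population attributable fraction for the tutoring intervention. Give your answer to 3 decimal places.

p₁ = P(outcome | exposed) = 285/1067 = 0.2671
p₀ = P(outcome | unexposed) = 88/1746 = 0.050401
Overall risk P(Y=1) = π·p₁ + (1−π)·p₀ = 0.539×0.2671 + 0.461×0.050401 = 0.1672.
Under exogeneity, PAF = [P(Y=1) − p₀] / P(Y=1).
PAF = (0.1672 − 0.050401) / 0.1672 ≈ 0.6986

PAF ≈ 0.699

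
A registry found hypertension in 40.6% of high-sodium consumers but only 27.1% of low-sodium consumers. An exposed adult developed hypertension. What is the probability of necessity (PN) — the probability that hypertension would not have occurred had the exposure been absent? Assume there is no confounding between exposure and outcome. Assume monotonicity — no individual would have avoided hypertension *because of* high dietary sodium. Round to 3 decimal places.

PN ≈ 0.333

p₁ = 0.406, p₀ = 0.271.
Under exogeneity and monotonicity, PN = (p₁ − p₀) / p₁.
PN = (0.406 − 0.271) / 0.406 = 0.135 / 0.406 ≈ 0.3325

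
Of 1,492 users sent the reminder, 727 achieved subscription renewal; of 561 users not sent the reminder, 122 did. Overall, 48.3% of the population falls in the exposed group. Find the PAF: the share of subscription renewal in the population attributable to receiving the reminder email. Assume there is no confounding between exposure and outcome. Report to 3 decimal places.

p₁ = P(outcome | exposed) = 727/1492 = 0.48727
p₀ = P(outcome | unexposed) = 122/561 = 0.21747
Overall risk P(Y=1) = π·p₁ + (1−π)·p₀ = 0.483×0.48727 + 0.517×0.21747 = 0.34778.
Under exogeneity, PAF = [P(Y=1) − p₀] / P(Y=1).
PAF = (0.34778 − 0.21747) / 0.34778 ≈ 0.3747

PAF ≈ 0.375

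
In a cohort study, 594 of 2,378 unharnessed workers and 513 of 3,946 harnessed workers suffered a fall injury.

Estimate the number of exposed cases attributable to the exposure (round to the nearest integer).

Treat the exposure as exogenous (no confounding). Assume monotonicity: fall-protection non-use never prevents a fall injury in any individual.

p₁ = P(outcome | exposed) = 594/2378 = 0.24979
p₀ = P(outcome | unexposed) = 513/3946 = 0.13001
PN = (p₁ − p₀)/p₁ = (0.24979 − 0.13001) / 0.24979 ≈ 0.47954.
Attributable cases ≈ PN × (exposed cases) = 0.47954 × 594 ≈ 284.85.

about 285 cases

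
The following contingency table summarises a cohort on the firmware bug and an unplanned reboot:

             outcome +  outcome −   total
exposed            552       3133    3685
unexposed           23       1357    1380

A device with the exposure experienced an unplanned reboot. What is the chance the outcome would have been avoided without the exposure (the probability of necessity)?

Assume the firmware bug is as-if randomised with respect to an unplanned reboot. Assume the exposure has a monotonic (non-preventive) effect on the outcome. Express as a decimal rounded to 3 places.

PN ≈ 0.889

p₁ = P(outcome | exposed) = 552/3685 = 0.1498
p₀ = P(outcome | unexposed) = 23/1380 = 0.016667
Under exogeneity and monotonicity, PN = (p₁ − p₀)/p₁.
PN = (0.1498 − 0.016667) / 0.1498 ≈ 0.8887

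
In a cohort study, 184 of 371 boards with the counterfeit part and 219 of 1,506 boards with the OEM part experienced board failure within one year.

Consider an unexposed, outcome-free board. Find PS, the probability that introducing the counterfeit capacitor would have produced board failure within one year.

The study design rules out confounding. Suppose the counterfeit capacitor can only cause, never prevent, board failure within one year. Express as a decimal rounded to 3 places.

p₁ = P(outcome | exposed) = 184/371 = 0.49596
p₀ = P(outcome | unexposed) = 219/1506 = 0.14542
Under exogeneity and monotonicity, PS = (p₁ − p₀) / (1 − p₀).
PS = (0.49596 − 0.14542) / (1 − 0.14542) = 0.35054 / 0.85458 ≈ 0.4102

PS ≈ 0.410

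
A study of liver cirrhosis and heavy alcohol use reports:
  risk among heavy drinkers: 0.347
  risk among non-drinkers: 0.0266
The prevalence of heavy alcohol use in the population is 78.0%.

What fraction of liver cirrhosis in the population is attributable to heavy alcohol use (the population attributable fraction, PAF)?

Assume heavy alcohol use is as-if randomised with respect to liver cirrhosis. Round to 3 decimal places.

PAF ≈ 0.904

Let p₁ = 0.347, p₀ = 0.0266.
Overall risk P(Y=1) = π·p₁ + (1−π)·p₀ = 0.78×0.347 + 0.22×0.0266 = 0.27651.
Under exogeneity, PAF = [P(Y=1) − p₀] / P(Y=1).
PAF = (0.27651 − 0.0266) / 0.27651 ≈ 0.9038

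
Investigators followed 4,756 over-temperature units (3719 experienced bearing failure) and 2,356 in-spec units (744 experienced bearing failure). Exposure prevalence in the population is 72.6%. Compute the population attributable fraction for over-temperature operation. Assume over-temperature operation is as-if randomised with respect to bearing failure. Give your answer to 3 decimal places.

p₁ = P(outcome | exposed) = 3719/4756 = 0.78196
p₀ = P(outcome | unexposed) = 744/2356 = 0.31579
Overall risk P(Y=1) = π·p₁ + (1−π)·p₀ = 0.726×0.78196 + 0.274×0.31579 = 0.65423.
Under exogeneity, PAF = [P(Y=1) − p₀] / P(Y=1).
PAF = (0.65423 − 0.31579) / 0.65423 ≈ 0.5173

PAF ≈ 0.517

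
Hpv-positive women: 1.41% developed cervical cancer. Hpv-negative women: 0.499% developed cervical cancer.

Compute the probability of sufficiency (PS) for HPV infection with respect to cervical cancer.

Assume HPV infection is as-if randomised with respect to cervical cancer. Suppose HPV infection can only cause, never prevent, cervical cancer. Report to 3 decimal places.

p₁ = 0.0141, p₀ = 0.00499.
Under exogeneity and monotonicity, PS = (p₁ − p₀) / (1 − p₀).
PS = (0.0141 − 0.00499) / (1 − 0.00499) = 0.00911 / 0.99501 ≈ 0.0092

PS ≈ 0.009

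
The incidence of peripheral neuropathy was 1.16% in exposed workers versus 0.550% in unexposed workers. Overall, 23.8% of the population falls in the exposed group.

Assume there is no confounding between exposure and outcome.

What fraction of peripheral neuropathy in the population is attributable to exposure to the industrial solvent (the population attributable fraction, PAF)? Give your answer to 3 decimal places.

p₁ = 0.0116, p₀ = 0.0055.
Overall risk P(Y=1) = π·p₁ + (1−π)·p₀ = 0.238×0.0116 + 0.762×0.0055 = 0.0069518.
Under exogeneity, PAF = [P(Y=1) − p₀] / P(Y=1).
PAF = (0.0069518 − 0.0055) / 0.0069518 ≈ 0.2088

PAF ≈ 0.209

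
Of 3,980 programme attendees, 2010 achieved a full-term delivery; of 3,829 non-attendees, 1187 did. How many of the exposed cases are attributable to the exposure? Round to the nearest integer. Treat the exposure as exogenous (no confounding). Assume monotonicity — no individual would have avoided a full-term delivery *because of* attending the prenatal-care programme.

p₁ = P(outcome | exposed) = 2010/3980 = 0.50503
p₀ = P(outcome | unexposed) = 1187/3829 = 0.31
PN = (p₁ − p₀)/p₁ = (0.50503 − 0.31) / 0.50503 ≈ 0.38616.
Attributable cases ≈ PN × (exposed cases) = 0.38616 × 2010 ≈ 776.19.

about 776 cases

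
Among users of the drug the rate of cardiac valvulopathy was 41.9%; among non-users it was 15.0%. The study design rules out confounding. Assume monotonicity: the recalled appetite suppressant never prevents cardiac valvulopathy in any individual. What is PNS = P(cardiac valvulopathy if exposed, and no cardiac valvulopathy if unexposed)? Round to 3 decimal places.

PNS ≈ 0.269

p₁ = 0.419, p₀ = 0.15.
Under exogeneity and monotonicity, PNS = p₁ − p₀.
PNS = 0.419 − 0.15 = 0.269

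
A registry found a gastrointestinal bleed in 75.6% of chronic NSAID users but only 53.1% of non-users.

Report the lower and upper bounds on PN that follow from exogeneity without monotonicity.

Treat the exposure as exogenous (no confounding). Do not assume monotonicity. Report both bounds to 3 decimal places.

p₁ = 0.756, p₀ = 0.531.
Under exogeneity alone the bounds on PN are max{0,(p₁−p₀)/p₁} ≤ PN ≤ min{1,(1−p₀)/p₁}.
  lower = (p₁ − p₀)/p₁ = 0.225 / 0.756 ≈ 0.2976
  upper = min{1, (1 − p₀)/p₁} = 0.469 / 0.756 ≈ 0.6204

0.298 ≤ PN ≤ 0.620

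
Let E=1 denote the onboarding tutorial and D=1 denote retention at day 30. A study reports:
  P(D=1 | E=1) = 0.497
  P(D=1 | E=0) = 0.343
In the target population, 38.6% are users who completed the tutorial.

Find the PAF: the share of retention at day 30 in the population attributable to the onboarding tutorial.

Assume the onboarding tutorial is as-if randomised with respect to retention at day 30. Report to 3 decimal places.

PAF ≈ 0.148

Let p₁ = 0.497, p₀ = 0.343.
Overall risk P(Y=1) = π·p₁ + (1−π)·p₀ = 0.386×0.497 + 0.614×0.343 = 0.40244.
Under exogeneity, PAF = [P(Y=1) − p₀] / P(Y=1).
PAF = (0.40244 − 0.343) / 0.40244 ≈ 0.1477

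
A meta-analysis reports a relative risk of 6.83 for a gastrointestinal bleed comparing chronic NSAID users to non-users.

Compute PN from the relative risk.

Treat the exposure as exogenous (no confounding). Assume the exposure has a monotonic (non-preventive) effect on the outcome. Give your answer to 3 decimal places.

PN ≈ 0.854

Under exogeneity and monotonicity, PN = (RR − 1) / RR = 1 − 1/RR.
PN = (6.83 − 1) / 6.83 = 5.83 / 6.83 ≈ 0.8536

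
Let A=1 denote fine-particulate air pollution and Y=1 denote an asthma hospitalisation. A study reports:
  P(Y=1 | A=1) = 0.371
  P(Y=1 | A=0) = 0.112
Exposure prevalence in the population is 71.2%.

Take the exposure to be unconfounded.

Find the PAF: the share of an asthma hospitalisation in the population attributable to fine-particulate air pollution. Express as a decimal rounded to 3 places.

Let p₁ = 0.371, p₀ = 0.112.
Overall risk P(Y=1) = π·p₁ + (1−π)·p₀ = 0.712×0.371 + 0.288×0.112 = 0.29641.
Under exogeneity, PAF = [P(Y=1) − p₀] / P(Y=1).
PAF = (0.29641 − 0.112) / 0.29641 ≈ 0.6221

PAF ≈ 0.622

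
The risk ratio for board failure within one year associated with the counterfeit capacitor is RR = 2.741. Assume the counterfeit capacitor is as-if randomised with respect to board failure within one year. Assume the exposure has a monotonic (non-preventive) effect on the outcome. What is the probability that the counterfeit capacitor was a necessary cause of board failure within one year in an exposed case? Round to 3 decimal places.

Under exogeneity and monotonicity, PN = (RR − 1) / RR = 1 − 1/RR.
PN = (2.741 − 1) / 2.741 = 1.741 / 2.741 ≈ 0.6352

PN ≈ 0.635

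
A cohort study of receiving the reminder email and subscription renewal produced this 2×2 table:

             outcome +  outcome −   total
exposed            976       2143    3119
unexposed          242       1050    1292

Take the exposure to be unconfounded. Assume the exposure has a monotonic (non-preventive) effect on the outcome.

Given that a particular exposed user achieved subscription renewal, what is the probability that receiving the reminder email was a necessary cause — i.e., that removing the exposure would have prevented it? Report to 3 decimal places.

p₁ = P(outcome | exposed) = 976/3119 = 0.31292
p₀ = P(outcome | unexposed) = 242/1292 = 0.18731
Under exogeneity and monotonicity, PN = (p₁ − p₀) / p₁.
PN = (0.31292 − 0.18731) / 0.31292 = 0.12561 / 0.31292 ≈ 0.4014

PN ≈ 0.401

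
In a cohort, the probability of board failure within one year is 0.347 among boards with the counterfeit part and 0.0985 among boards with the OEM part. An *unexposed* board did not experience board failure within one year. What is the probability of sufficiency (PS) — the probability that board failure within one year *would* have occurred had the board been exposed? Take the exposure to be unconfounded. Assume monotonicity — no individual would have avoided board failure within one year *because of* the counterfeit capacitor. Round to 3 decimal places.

Let p₁ = 0.347, p₀ = 0.0985.
Under exogeneity and monotonicity, PS = (p₁ − p₀) / (1 − p₀).
PS = (0.347 − 0.0985) / (1 − 0.0985) = 0.2485 / 0.9015 ≈ 0.2757

PS ≈ 0.276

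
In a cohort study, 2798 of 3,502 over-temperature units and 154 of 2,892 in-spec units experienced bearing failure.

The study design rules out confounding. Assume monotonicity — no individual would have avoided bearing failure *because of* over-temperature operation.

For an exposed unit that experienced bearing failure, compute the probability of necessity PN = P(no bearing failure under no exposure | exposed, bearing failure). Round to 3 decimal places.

p₁ = P(outcome | exposed) = 2798/3502 = 0.79897
p₀ = P(outcome | unexposed) = 154/2892 = 0.05325
Under exogeneity and monotonicity, PN = (p₁ − p₀) / p₁.
PN = (0.79897 − 0.05325) / 0.79897 = 0.74572 / 0.79897 ≈ 0.9334

PN ≈ 0.933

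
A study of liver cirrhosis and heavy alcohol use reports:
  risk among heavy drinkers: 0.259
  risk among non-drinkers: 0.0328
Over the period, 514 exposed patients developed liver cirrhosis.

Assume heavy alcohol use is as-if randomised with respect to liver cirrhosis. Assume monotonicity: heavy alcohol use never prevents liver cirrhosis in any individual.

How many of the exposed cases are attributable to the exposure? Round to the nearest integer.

Let p₁ = 0.259, p₀ = 0.0328.
PN = (p₁ − p₀)/p₁ = (0.259 − 0.0328) / 0.259 ≈ 0.87336.
Attributable cases ≈ PN × (exposed cases) = 0.87336 × 514 ≈ 448.91.

about 449 cases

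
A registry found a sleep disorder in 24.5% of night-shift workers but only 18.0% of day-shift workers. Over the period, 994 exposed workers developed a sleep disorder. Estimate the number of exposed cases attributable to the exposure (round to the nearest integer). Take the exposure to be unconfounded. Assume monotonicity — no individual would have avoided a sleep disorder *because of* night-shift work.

about 264 cases

p₁ = 0.245, p₀ = 0.18.
PN = (p₁ − p₀)/p₁ = (0.245 − 0.18) / 0.245 ≈ 0.26531.
Attributable cases ≈ PN × (exposed cases) = 0.26531 × 994 ≈ 263.71.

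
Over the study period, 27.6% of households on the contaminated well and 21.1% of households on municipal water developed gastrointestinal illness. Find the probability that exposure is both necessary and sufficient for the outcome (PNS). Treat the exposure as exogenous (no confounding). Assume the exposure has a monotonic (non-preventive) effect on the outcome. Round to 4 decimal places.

PNS ≈ 0.0650

p₁ = 0.276, p₀ = 0.211.
Under exogeneity and monotonicity, PNS = p₁ − p₀.
PNS = 0.276 − 0.211 = 0.065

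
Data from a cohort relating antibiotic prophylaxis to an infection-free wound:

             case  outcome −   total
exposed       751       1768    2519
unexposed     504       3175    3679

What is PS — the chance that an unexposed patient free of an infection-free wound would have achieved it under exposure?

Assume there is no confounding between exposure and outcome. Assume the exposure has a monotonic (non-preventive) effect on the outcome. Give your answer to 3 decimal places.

p₁ = P(outcome | exposed) = 751/2519 = 0.29813
p₀ = P(outcome | unexposed) = 504/3679 = 0.13699
Under exogeneity and monotonicity, PS = (p₁ − p₀) / (1 − p₀).
PS = (0.29813 − 0.13699) / (1 − 0.13699) = 0.16114 / 0.86301 ≈ 0.1867

PS ≈ 0.187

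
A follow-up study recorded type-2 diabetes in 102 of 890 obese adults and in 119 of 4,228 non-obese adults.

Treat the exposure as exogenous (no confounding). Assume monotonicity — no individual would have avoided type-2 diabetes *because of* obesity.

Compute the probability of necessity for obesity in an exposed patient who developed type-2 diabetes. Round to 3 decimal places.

PN ≈ 0.754

p₁ = P(outcome | exposed) = 102/890 = 0.11461
p₀ = P(outcome | unexposed) = 119/4228 = 0.028146
Under exogeneity and monotonicity, PN = (p₁ − p₀) / p₁.
PN = (0.11461 − 0.028146) / 0.11461 = 0.086461 / 0.11461 ≈ 0.7544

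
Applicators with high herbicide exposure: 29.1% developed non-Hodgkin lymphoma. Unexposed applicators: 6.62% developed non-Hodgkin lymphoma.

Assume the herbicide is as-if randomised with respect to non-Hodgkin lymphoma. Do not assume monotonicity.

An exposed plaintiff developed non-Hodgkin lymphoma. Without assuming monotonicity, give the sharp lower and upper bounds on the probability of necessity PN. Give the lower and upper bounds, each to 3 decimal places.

0.773 ≤ PN ≤ 1.000

p₁ = 0.291, p₀ = 0.0662.
Under exogeneity alone the bounds on PN are max{0,(p₁−p₀)/p₁} ≤ PN ≤ min{1,(1−p₀)/p₁}.
  lower = (p₁ − p₀)/p₁ = 0.2248 / 0.291 ≈ 0.7725
  upper = min{1, (1 − p₀)/p₁} = 0.9338 / 0.291 ≈ 3.2089 → capped at 1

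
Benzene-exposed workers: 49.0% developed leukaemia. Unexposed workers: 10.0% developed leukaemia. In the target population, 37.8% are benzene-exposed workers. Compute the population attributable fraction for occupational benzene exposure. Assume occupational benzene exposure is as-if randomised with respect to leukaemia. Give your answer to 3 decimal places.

p₁ = 0.49, p₀ = 0.1.
Overall risk P(Y=1) = π·p₁ + (1−π)·p₀ = 0.378×0.49 + 0.622×0.1 = 0.24742.
Under exogeneity, PAF = [P(Y=1) − p₀] / P(Y=1).
PAF = (0.24742 − 0.1) / 0.24742 ≈ 0.5958

PAF ≈ 0.596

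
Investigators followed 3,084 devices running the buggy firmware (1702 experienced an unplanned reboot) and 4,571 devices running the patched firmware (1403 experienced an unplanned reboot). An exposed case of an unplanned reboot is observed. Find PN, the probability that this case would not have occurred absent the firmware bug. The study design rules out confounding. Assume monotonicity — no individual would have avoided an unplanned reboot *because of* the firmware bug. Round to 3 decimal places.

PN ≈ 0.444

p₁ = P(outcome | exposed) = 1702/3084 = 0.55188
p₀ = P(outcome | unexposed) = 1403/4571 = 0.30694
Under exogeneity and monotonicity, PN = (p₁ − p₀) / p₁.
PN = (0.55188 − 0.30694) / 0.55188 = 0.24495 / 0.55188 ≈ 0.4438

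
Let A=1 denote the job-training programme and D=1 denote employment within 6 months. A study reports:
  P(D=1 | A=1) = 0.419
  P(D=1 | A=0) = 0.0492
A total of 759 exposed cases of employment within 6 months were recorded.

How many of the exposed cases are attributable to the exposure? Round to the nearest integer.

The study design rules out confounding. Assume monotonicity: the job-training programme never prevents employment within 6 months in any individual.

Let p₁ = 0.419, p₀ = 0.0492.
PN = (p₁ − p₀)/p₁ = (0.419 − 0.0492) / 0.419 ≈ 0.88258.
Attributable cases ≈ PN × (exposed cases) = 0.88258 × 759 ≈ 669.88.

about 670 cases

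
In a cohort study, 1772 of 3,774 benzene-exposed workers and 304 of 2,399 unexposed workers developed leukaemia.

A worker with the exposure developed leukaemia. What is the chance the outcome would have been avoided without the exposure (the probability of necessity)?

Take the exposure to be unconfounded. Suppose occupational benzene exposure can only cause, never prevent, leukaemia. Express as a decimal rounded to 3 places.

PN ≈ 0.730

p₁ = P(outcome | exposed) = 1772/3774 = 0.46953
p₀ = P(outcome | unexposed) = 304/2399 = 0.12672
Under exogeneity and monotonicity, PN = (p₁ − p₀) / p₁.
PN = (0.46953 − 0.12672) / 0.46953 = 0.34281 / 0.46953 ≈ 0.7301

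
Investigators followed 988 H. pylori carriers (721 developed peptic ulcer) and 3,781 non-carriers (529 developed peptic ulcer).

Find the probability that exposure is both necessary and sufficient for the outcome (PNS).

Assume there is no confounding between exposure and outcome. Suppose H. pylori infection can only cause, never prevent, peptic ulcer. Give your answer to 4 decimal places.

PNS ≈ 0.5898

p₁ = P(outcome | exposed) = 721/988 = 0.72976
p₀ = P(outcome | unexposed) = 529/3781 = 0.13991
Under exogeneity and monotonicity, PNS = p₁ − p₀.
PNS = 0.72976 − 0.13991 = 0.58985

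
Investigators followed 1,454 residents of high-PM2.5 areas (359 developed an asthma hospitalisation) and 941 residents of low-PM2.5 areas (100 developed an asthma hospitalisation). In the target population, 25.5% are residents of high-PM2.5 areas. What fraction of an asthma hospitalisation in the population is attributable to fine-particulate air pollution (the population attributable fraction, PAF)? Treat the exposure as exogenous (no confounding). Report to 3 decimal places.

p₁ = P(outcome | exposed) = 359/1454 = 0.24691
p₀ = P(outcome | unexposed) = 100/941 = 0.10627
Overall risk P(Y=1) = π·p₁ + (1−π)·p₀ = 0.255×0.24691 + 0.745×0.10627 = 0.14213.
Under exogeneity, PAF = [P(Y=1) − p₀] / P(Y=1).
PAF = (0.14213 − 0.10627) / 0.14213 ≈ 0.2523

PAF ≈ 0.252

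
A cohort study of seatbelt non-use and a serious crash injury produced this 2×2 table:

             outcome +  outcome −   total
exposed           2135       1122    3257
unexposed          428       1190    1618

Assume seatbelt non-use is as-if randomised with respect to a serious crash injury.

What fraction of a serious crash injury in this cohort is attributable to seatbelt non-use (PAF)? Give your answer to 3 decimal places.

p₁ = P(outcome | exposed) = 2135/3257 = 0.65551
p₀ = P(outcome | unexposed) = 428/1618 = 0.26452
Exposure prevalence π = 3257/4875 = 0.6681; overall risk P(Y=1) = 0.52574.
Under exogeneity, PAF = [P(Y=1) − p₀]/P(Y=1).
PAF = (0.52574 − 0.26452) / 0.52574 ≈ 0.4969

PAF ≈ 0.497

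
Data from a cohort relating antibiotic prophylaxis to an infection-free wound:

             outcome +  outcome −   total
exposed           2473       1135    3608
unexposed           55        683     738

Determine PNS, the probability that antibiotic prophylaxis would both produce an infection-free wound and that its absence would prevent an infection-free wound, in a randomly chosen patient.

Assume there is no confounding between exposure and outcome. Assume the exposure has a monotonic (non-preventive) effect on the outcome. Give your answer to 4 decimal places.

PNS ≈ 0.6109

p₁ = P(outcome | exposed) = 2473/3608 = 0.68542
p₀ = P(outcome | unexposed) = 55/738 = 0.074526
Under exogeneity and monotonicity, PNS = p₁ − p₀.
PNS = 0.68542 − 0.074526 = 0.6109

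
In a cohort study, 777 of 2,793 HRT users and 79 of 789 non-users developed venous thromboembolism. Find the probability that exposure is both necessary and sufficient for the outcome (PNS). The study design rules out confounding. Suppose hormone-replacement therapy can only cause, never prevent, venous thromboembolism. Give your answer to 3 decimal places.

PNS ≈ 0.178

p₁ = P(outcome | exposed) = 777/2793 = 0.2782
p₀ = P(outcome | unexposed) = 79/789 = 0.10013
Under exogeneity and monotonicity, PNS = p₁ − p₀.
PNS = 0.2782 − 0.10013 = 0.17807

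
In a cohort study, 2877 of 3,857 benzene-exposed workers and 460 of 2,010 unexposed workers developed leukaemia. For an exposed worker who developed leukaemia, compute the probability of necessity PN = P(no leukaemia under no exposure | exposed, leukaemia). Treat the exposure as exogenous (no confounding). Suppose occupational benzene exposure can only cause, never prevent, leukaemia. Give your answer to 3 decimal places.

PN ≈ 0.693

p₁ = P(outcome | exposed) = 2877/3857 = 0.74592
p₀ = P(outcome | unexposed) = 460/2010 = 0.22886
Under exogeneity and monotonicity, PN = (p₁ − p₀) / p₁.
PN = (0.74592 − 0.22886) / 0.74592 = 0.51706 / 0.74592 ≈ 0.6932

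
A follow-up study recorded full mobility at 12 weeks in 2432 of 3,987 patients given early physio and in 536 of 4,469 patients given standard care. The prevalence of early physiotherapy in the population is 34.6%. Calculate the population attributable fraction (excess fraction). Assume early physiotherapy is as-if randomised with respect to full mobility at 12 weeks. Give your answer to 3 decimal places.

p₁ = P(outcome | exposed) = 2432/3987 = 0.60998
p₀ = P(outcome | unexposed) = 536/4469 = 0.11994
Overall risk P(Y=1) = π·p₁ + (1−π)·p₀ = 0.346×0.60998 + 0.654×0.11994 = 0.28949.
Under exogeneity, PAF = [P(Y=1) − p₀] / P(Y=1).
PAF = (0.28949 − 0.11994) / 0.28949 ≈ 0.5857

PAF ≈ 0.586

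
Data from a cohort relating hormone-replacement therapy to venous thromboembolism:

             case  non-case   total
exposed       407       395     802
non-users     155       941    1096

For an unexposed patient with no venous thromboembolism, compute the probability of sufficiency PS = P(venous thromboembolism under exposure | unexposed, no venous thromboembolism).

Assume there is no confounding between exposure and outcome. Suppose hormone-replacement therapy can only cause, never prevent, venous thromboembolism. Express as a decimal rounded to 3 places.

p₁ = P(outcome | exposed) = 407/802 = 0.50748
p₀ = P(outcome | unexposed) = 155/1096 = 0.14142
Under exogeneity and monotonicity, PS = (p₁ − p₀) / (1 − p₀).
PS = (0.50748 − 0.14142) / (1 − 0.14142) = 0.36606 / 0.85858 ≈ 0.4264

PS ≈ 0.426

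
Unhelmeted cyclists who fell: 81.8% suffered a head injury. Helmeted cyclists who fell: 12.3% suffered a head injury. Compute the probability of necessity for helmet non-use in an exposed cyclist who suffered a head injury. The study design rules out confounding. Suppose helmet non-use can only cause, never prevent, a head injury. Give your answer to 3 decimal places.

p₁ = 0.818, p₀ = 0.123.
Under exogeneity and monotonicity, PN = (p₁ − p₀) / p₁.
PN = (0.818 − 0.123) / 0.818 = 0.695 / 0.818 ≈ 0.8496

PN ≈ 0.850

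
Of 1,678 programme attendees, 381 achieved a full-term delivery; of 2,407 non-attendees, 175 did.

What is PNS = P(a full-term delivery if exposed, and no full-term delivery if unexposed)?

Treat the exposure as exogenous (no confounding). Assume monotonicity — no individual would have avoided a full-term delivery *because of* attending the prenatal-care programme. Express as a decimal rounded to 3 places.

PNS ≈ 0.154

p₁ = P(outcome | exposed) = 381/1678 = 0.22706
p₀ = P(outcome | unexposed) = 175/2407 = 0.072705
Under exogeneity and monotonicity, PNS = p₁ − p₀.
PNS = 0.22706 − 0.072705 = 0.15435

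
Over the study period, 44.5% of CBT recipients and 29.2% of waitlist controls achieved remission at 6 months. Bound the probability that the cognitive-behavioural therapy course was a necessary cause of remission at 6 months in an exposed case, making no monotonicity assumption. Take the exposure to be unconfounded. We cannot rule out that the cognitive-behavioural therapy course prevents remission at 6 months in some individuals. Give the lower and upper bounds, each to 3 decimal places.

p₁ = 0.445, p₀ = 0.292.
Under exogeneity alone the bounds on PN are max{0,(p₁−p₀)/p₁} ≤ PN ≤ min{1,(1−p₀)/p₁}.
  lower = (p₁ − p₀)/p₁ = 0.153 / 0.445 ≈ 0.3438
  upper = min{1, (1 − p₀)/p₁} = 0.708 / 0.445 ≈ 1.5910 → capped at 1

0.344 ≤ PN ≤ 1.000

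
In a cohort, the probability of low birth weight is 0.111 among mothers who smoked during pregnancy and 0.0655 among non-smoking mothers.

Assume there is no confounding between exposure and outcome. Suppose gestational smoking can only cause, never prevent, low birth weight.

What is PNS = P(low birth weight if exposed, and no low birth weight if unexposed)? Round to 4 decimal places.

PNS ≈ 0.0455

Let p₁ = 0.111, p₀ = 0.0655.
Under exogeneity and monotonicity, PNS = p₁ − p₀.
PNS = 0.111 − 0.0655 = 0.0455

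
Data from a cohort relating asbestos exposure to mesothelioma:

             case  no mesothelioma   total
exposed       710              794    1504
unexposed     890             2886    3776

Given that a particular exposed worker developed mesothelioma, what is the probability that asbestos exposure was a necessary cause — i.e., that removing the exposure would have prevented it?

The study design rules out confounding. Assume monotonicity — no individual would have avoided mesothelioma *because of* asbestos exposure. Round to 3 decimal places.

PN ≈ 0.501

p₁ = P(outcome | exposed) = 710/1504 = 0.47207
p₀ = P(outcome | unexposed) = 890/3776 = 0.2357
Under exogeneity and monotonicity, PN = (p₁ − p₀)/p₁.
PN = (0.47207 − 0.2357) / 0.47207 ≈ 0.5007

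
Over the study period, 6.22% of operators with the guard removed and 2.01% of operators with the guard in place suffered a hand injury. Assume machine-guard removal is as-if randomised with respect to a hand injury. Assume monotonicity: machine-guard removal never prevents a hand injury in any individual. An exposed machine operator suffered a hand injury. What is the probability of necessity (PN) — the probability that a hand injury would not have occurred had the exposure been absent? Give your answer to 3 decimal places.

p₁ = 0.0622, p₀ = 0.0201.
Under exogeneity and monotonicity, PN = (p₁ − p₀) / p₁.
PN = (0.0622 − 0.0201) / 0.0622 = 0.0421 / 0.0622 ≈ 0.6768

PN ≈ 0.677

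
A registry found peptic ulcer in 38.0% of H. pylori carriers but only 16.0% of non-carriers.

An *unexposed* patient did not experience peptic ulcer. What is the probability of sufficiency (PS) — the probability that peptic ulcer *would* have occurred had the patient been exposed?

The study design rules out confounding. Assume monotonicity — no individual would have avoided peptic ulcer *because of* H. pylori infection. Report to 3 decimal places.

PS ≈ 0.262

p₁ = 0.38, p₀ = 0.16.
Under exogeneity and monotonicity, PS = (p₁ − p₀) / (1 − p₀).
PS = (0.38 − 0.16) / (1 − 0.16) = 0.22 / 0.84 ≈ 0.2619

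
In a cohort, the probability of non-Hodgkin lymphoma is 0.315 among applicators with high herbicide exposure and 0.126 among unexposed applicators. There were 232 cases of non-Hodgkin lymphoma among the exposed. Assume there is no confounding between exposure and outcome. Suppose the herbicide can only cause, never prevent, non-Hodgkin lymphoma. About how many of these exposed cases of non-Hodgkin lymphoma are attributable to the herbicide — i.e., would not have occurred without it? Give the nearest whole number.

Let p₁ = 0.315, p₀ = 0.126.
PN = (p₁ − p₀)/p₁ = (0.315 − 0.126) / 0.315 ≈ 0.60000.
Attributable cases ≈ PN × (exposed cases) = 0.60000 × 232 ≈ 139.20.

about 139 cases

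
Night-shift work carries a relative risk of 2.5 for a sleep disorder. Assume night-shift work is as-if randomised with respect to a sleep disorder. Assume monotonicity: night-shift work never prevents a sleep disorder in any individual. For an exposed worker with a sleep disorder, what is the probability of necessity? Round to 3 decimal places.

Under exogeneity and monotonicity, PN = (RR − 1) / RR = 1 − 1/RR.
PN = (2.5 − 1) / 2.5 = 1.5 / 2.5 ≈ 0.6000

PN ≈ 0.600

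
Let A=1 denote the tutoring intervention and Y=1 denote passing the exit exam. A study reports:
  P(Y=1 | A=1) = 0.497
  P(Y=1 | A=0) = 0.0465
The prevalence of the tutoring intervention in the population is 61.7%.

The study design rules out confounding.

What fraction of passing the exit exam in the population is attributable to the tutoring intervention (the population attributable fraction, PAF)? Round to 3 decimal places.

PAF ≈ 0.857

Let p₁ = 0.497, p₀ = 0.0465.
Overall risk P(Y=1) = π·p₁ + (1−π)·p₀ = 0.617×0.497 + 0.383×0.0465 = 0.32446.
Under exogeneity, PAF = [P(Y=1) − p₀] / P(Y=1).
PAF = (0.32446 − 0.0465) / 0.32446 ≈ 0.8567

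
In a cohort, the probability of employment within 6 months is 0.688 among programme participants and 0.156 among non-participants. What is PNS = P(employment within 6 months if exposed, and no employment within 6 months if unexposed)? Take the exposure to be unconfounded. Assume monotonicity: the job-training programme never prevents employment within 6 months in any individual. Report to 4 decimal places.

Let p₁ = 0.688, p₀ = 0.156.
Under exogeneity and monotonicity, PNS = p₁ − p₀.
PNS = 0.688 − 0.156 = 0.532

PNS ≈ 0.5320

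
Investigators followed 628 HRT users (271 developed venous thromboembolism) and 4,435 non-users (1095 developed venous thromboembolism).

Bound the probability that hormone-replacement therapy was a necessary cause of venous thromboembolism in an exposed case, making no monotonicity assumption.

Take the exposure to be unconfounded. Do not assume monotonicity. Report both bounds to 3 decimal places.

p₁ = P(outcome | exposed) = 271/628 = 0.43153
p₀ = P(outcome | unexposed) = 1095/4435 = 0.2469
Under exogeneity alone the bounds on PN are max{0,(p₁−p₀)/p₁} ≤ PN ≤ min{1,(1−p₀)/p₁}.
  lower = (p₁ − p₀)/p₁ = 0.18463 / 0.43153 ≈ 0.4278
  upper = min{1, (1 − p₀)/p₁} = 0.7531 / 0.43153 ≈ 1.7452 → capped at 1

0.428 ≤ PN ≤ 1.000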